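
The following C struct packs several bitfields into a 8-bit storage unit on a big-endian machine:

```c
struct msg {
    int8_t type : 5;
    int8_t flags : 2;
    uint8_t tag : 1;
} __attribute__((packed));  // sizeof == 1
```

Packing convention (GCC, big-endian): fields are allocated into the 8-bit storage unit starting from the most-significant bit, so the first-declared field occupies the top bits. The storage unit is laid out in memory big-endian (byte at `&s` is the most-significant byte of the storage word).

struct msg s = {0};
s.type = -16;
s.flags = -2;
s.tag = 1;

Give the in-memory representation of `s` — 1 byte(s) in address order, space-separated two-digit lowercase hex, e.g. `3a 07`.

85

type:5 = -16 → 0x10 << 3 → word 0x80
flags:2 = -2 → 0x2 << 1 → word 0x84
tag:1 = 1 → 0x1 << 0 → word 0x85
word = 0x85 → big-endian bytes:
  [0]=0x85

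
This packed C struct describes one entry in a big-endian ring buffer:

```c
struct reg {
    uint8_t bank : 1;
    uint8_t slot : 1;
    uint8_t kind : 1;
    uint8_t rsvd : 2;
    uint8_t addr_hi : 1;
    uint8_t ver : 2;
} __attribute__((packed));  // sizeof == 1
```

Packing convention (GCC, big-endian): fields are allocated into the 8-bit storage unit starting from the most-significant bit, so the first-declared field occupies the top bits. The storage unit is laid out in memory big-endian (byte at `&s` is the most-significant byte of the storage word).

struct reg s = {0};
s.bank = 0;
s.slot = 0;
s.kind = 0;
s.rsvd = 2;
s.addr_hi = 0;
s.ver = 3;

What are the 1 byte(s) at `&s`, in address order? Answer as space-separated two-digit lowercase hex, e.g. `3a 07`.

bank (1b) val=0 bits=0x0 at bit 7: 0x00
slot (1b) val=0 bits=0x0 at bit 6: 0x00
kind (1b) val=0 bits=0x0 at bit 5: 0x00
rsvd (2b) val=2 bits=0x2 at bit 3: 0x10
addr_hi (1b) val=0 bits=0x0 at bit 2: 0x10
ver (2b) val=3 bits=0x3 at bit 0: 0x13
word = 0x13 → big-endian bytes:
  [0]=0x13

13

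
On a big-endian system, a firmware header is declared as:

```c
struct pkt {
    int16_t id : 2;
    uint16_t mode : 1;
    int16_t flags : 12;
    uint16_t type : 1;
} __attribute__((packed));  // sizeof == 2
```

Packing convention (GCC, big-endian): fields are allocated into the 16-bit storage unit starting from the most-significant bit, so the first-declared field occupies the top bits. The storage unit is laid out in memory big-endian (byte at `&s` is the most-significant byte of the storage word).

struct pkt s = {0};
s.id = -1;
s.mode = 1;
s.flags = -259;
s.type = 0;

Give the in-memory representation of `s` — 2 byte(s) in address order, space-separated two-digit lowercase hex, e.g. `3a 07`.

fd fa

[14+:2] id=-1 & 0x3 = 0x3; word=0xc000
[13+:1] mode=1 & 0x1 = 0x1; word=0xe000
[1+:12] flags=-259 & 0xfff = 0xefd; word=0xfdfa
[0+:1] type=0 & 0x1 = 0x0; word=0xfdfa
word = 0xfdfa → big-endian bytes:
  [0]=0xfd  [1]=0xfa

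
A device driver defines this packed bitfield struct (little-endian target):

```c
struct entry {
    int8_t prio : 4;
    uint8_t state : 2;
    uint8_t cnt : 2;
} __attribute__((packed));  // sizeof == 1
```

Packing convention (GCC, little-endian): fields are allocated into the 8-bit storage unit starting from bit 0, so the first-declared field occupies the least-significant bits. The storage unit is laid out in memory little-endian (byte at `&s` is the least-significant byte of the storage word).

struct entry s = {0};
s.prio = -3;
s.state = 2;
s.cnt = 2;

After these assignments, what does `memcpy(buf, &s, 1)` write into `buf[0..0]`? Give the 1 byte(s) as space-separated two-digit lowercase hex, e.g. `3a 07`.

prio (4b) val=-3 bits=0xd at bit 0: 0x0d
state (2b) val=2 bits=0x2 at bit 4: 0x2d
cnt (2b) val=2 bits=0x2 at bit 6: 0xad
word = 0xad → little-endian bytes:
  [0]=0xad

ad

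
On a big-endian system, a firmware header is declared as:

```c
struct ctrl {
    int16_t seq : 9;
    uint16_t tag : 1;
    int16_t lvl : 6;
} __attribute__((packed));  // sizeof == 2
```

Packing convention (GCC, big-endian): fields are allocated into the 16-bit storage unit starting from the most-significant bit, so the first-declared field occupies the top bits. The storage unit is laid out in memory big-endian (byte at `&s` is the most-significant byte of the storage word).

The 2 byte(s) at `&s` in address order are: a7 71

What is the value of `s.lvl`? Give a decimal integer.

[0]=0xa7 [1]=0x71 (big-endian) → word 0xa771
seq:9 @ bit 7 → (0xa771>>7)&0x1ff = 0x14e
tag:1 @ bit 6 → (0xa771>>6)&0x1 = 0x1
lvl:6 @ bit 0 → (0xa771>>0)&0x3f = 0x31  ←
lvl signed 6b, MSB=1: 49 - 64 = -15

-15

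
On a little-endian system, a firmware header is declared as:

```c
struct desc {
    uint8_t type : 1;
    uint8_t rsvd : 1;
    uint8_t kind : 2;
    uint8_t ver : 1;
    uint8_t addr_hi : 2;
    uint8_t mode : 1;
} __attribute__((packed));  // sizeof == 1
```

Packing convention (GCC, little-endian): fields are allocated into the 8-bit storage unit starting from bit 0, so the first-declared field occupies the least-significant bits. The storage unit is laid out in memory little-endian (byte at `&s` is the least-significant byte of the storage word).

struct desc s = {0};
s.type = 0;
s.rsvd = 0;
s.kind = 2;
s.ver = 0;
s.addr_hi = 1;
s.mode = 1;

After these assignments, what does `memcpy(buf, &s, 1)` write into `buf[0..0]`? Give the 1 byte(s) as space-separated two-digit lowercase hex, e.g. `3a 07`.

a8

type:1 = 0 → 0x0 << 0 → word 0x00
rsvd:1 = 0 → 0x0 << 1 → word 0x00
kind:2 = 2 → 0x2 << 2 → word 0x08
ver:1 = 0 → 0x0 << 4 → word 0x08
addr_hi:2 = 1 → 0x1 << 5 → word 0x28
mode:1 = 1 → 0x1 << 7 → word 0xa8
word = 0xa8 → little-endian bytes:
  [0]=0xa8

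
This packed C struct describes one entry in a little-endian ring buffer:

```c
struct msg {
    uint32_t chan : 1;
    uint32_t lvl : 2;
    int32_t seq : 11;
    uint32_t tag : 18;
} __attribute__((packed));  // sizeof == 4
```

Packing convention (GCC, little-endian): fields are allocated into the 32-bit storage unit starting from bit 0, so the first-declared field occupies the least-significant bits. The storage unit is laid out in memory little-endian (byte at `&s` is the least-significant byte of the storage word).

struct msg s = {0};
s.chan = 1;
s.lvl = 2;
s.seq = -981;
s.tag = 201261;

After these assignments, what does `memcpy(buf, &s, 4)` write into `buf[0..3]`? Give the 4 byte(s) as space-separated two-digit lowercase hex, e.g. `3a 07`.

chan:1 = 1 → 0x1 << 0 → word 0x00000001
lvl:2 = 2 → 0x2 << 1 → word 0x00000005
seq:11 = -981 → 0x42b << 3 → word 0x0000215d
tag:18 = 201261 → 0x3122d << 14 → word 0xc48b615d
word = 0xc48b615d → little-endian bytes:
  [0]=0x5d  [1]=0x61  [2]=0x8b  [3]=0xc4

5d 61 8b c4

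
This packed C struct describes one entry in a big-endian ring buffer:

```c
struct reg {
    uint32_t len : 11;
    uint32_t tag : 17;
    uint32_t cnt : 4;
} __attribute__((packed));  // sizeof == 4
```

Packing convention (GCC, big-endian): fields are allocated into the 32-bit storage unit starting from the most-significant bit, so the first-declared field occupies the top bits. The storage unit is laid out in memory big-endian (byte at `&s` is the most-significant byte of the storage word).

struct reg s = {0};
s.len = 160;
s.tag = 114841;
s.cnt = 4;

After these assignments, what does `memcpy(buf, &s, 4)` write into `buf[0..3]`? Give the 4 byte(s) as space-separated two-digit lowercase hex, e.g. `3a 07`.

14 1c 09 94

len (11b) val=160 bits=0xa0 at bit 21: 0x14000000
tag (17b) val=114841 bits=0x1c099 at bit 4: 0x141c0990
cnt (4b) val=4 bits=0x4 at bit 0: 0x141c0994
word = 0x141c0994 → big-endian bytes:
  [0]=0x14  [1]=0x1c  [2]=0x09  [3]=0x94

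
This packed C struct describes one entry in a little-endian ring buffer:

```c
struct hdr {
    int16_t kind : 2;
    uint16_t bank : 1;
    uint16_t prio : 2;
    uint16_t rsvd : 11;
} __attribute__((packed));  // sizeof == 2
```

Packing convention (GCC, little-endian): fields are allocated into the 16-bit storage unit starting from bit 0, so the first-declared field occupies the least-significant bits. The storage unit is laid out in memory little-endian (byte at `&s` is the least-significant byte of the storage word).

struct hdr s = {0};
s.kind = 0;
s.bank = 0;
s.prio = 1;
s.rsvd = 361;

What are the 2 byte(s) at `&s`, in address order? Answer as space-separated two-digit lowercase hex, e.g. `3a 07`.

28 2d

kind (2b) val=0 bits=0x0 at bit 0: 0x0000
bank (1b) val=0 bits=0x0 at bit 2: 0x0000
prio (2b) val=1 bits=0x1 at bit 3: 0x0008
rsvd (11b) val=361 bits=0x169 at bit 5: 0x2d28
word = 0x2d28 → little-endian bytes:
  [0]=0x28  [1]=0x2d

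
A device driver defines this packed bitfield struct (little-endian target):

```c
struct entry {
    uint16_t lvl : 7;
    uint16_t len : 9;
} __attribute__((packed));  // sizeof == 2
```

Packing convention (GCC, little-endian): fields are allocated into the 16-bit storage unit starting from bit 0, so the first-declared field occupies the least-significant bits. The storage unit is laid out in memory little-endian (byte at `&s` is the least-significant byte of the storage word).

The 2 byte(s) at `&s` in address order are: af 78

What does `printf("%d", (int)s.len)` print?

241

[0]=0xaf [1]=0x78 (little-endian) → word 0x78af
lvl [0+:7] = (word>>0) & 0x7f = 47
len [7+:9] = (word>>7) & 0x1ff = 241  ←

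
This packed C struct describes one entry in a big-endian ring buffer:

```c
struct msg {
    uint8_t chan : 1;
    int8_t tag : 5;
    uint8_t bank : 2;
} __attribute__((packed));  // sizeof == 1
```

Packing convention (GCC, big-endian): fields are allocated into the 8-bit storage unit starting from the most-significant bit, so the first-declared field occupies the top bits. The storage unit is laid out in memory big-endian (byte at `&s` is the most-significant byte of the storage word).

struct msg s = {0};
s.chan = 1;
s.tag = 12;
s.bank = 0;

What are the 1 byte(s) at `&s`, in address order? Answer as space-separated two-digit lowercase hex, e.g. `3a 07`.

b0

[7+:1] chan=1 & 0x1 = 0x1; word=0x80
[2+:5] tag=12 & 0x1f = 0xc; word=0xb0
[0+:2] bank=0 & 0x3 = 0x0; word=0xb0
word = 0xb0 → big-endian bytes:
  [0]=0xb0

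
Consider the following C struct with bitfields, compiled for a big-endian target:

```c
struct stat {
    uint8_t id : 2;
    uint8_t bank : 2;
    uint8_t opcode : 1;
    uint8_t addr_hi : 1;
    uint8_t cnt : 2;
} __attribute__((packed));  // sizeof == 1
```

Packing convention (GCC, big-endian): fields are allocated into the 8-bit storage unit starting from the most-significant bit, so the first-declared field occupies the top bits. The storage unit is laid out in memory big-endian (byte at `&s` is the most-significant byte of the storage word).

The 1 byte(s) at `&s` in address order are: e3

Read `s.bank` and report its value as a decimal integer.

2

[0]=0xe3 (big-endian) → word 0xe3
id [6+:2] = (word>>6) & 0x3 = 3
bank [4+:2] = (word>>4) & 0x3 = 2  ←
opcode [3+:1] = (word>>3) & 0x1 = 0
addr_hi [2+:1] = (word>>2) & 0x1 = 0
cnt [0+:2] = (word>>0) & 0x3 = 3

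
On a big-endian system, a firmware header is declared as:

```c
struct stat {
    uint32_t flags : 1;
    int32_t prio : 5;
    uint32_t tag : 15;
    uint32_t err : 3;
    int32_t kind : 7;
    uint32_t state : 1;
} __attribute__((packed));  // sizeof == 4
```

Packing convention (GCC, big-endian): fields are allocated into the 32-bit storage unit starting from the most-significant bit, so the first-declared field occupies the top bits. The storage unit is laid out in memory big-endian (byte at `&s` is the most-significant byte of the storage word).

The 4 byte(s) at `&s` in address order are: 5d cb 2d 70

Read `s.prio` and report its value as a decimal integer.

[0]=0x5d [1]=0xcb [2]=0x2d [3]=0x70 (big-endian) → word 0x5dcb2d70
flags:1 @ bit 31 → (0x5dcb2d70>>31)&0x1 = 0x0
prio:5 @ bit 26 → (0x5dcb2d70>>26)&0x1f = 0x17  ←
tag:15 @ bit 11 → (0x5dcb2d70>>11)&0x7fff = 0x3965
err:3 @ bit 8 → (0x5dcb2d70>>8)&0x7 = 0x5
kind:7 @ bit 1 → (0x5dcb2d70>>1)&0x7f = 0x38
state:1 @ bit 0 → (0x5dcb2d70>>0)&0x1 = 0x0
prio signed 5b, MSB=1: 23 - 32 = -9

-9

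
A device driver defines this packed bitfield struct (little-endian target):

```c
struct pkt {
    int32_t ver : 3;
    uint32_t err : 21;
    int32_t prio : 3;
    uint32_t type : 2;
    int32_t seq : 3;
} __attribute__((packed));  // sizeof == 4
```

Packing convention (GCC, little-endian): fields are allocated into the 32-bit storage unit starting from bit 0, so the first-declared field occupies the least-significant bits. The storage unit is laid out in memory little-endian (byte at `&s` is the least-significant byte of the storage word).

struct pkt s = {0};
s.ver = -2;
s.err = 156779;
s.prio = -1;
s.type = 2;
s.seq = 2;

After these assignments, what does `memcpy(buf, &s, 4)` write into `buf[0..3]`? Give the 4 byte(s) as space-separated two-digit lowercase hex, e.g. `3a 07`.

5e 23 13 57

ver:3 = -2 → 0x6 << 0 → word 0x00000006
err:21 = 156779 → 0x2646b << 3 → word 0x0013235e
prio:3 = -1 → 0x7 << 24 → word 0x0713235e
type:2 = 2 → 0x2 << 27 → word 0x1713235e
seq:3 = 2 → 0x2 << 29 → word 0x5713235e
word = 0x5713235e → little-endian bytes:
  [0]=0x5e  [1]=0x23  [2]=0x13  [3]=0x57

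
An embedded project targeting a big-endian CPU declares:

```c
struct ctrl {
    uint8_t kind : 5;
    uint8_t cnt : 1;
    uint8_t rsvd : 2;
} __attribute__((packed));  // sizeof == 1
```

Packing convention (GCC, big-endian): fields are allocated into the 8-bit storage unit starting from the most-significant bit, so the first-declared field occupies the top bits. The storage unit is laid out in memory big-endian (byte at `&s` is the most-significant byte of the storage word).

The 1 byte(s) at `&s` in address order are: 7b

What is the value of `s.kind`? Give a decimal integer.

15

[0]=0x7b (big-endian) → word 0x7b
kind [3+:5] = (word>>3) & 0x1f = 15  ←
cnt [2+:1] = (word>>2) & 0x1 = 0
rsvd [0+:2] = (word>>0) & 0x3 = 3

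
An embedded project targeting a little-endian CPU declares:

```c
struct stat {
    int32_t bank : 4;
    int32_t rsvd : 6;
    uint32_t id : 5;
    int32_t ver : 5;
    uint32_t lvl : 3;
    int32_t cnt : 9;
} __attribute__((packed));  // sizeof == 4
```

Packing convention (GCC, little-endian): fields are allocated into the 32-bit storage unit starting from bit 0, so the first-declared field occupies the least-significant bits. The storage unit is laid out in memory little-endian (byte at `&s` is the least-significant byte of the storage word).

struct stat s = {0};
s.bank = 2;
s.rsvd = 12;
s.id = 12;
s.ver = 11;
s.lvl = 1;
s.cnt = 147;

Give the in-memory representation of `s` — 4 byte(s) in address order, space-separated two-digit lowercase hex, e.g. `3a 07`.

c2 b0 95 49

[0+:4] bank=2 & 0xf = 0x2; word=0x00000002
[4+:6] rsvd=12 & 0x3f = 0xc; word=0x000000c2
[10+:5] id=12 & 0x1f = 0xc; word=0x000030c2
[15+:5] ver=11 & 0x1f = 0xb; word=0x0005b0c2
[20+:3] lvl=1 & 0x7 = 0x1; word=0x0015b0c2
[23+:9] cnt=147 & 0x1ff = 0x93; word=0x4995b0c2
word = 0x4995b0c2 → little-endian bytes:
  [0]=0xc2  [1]=0xb0  [2]=0x95  [3]=0x49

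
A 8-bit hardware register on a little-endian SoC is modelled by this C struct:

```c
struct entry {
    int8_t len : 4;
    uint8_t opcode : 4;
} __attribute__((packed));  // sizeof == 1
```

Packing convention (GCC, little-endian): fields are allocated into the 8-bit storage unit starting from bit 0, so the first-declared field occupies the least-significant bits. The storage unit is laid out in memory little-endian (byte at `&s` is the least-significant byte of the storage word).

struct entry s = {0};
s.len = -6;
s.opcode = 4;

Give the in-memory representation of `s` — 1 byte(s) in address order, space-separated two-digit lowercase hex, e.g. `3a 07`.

[0+:4] len=-6 & 0xf = 0xa; word=0x0a
[4+:4] opcode=4 & 0xf = 0x4; word=0x4a
word = 0x4a → little-endian bytes:
  [0]=0x4a

4a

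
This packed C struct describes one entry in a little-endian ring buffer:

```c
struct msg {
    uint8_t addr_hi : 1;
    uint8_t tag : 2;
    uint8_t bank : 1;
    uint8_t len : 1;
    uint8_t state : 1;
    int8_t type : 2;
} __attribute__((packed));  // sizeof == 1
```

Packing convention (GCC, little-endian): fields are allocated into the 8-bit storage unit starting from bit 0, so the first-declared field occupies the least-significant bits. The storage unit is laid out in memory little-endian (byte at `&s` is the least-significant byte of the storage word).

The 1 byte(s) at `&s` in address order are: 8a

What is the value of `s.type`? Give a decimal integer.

-2

[0]=0x8a (little-endian) → word 0x8a
addr_hi:1 @ bit 0 → (0x8a>>0)&0x1 = 0x0
tag:2 @ bit 1 → (0x8a>>1)&0x3 = 0x1
bank:1 @ bit 3 → (0x8a>>3)&0x1 = 0x1
len:1 @ bit 4 → (0x8a>>4)&0x1 = 0x0
state:1 @ bit 5 → (0x8a>>5)&0x1 = 0x0
type:2 @ bit 6 → (0x8a>>6)&0x3 = 0x2  ←
type signed 2b, MSB=1: 2 - 4 = -2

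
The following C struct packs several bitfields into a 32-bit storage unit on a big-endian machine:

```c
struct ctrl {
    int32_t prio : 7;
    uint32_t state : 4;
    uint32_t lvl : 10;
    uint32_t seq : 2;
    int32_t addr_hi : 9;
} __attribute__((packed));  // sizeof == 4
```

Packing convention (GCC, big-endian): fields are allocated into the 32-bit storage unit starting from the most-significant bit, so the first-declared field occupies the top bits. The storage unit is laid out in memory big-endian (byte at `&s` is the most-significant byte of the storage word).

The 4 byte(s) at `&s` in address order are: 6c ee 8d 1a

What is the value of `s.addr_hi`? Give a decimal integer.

-230

[0]=0x6c [1]=0xee [2]=0x8d [3]=0x1a (big-endian) → word 0x6cee8d1a
prio [25+:7] = (word>>25) & 0x7f = 54
state [21+:4] = (word>>21) & 0xf = 7
lvl [11+:10] = (word>>11) & 0x3ff = 465
seq [9+:2] = (word>>9) & 0x3 = 2
addr_hi [0+:9] = (word>>0) & 0x1ff = 282  ←
addr_hi signed 9b, MSB=1: 282 - 512 = -230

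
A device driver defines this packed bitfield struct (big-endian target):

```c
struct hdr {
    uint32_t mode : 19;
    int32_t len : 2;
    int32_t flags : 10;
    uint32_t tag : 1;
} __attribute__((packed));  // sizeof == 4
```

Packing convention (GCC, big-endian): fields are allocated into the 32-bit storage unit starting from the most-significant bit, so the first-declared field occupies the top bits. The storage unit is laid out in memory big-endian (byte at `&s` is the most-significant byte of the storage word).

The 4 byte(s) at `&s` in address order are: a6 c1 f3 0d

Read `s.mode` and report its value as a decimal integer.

341519

[0]=0xa6 [1]=0xc1 [2]=0xf3 [3]=0x0d (big-endian) → word 0xa6c1f30d
mode:19 @ bit 13 → (0xa6c1f30d>>13)&0x7ffff = 0x5360f  ←
len:2 @ bit 11 → (0xa6c1f30d>>11)&0x3 = 0x2
flags:10 @ bit 1 → (0xa6c1f30d>>1)&0x3ff = 0x186
tag:1 @ bit 0 → (0xa6c1f30d>>0)&0x1 = 0x1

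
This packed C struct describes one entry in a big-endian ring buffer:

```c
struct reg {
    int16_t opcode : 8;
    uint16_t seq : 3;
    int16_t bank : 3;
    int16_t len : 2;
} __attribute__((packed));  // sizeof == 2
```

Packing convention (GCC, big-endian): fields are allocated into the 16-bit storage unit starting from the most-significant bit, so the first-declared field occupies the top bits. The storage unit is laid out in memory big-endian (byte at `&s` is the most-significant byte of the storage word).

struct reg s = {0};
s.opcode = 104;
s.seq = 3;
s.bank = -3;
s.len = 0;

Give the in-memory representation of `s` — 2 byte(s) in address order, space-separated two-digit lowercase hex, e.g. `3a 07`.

68 74

opcode:8 = 104 → 0x68 << 8 → word 0x6800
seq:3 = 3 → 0x3 << 5 → word 0x6860
bank:3 = -3 → 0x5 << 2 → word 0x6874
len:2 = 0 → 0x0 << 0 → word 0x6874
word = 0x6874 → big-endian bytes:
  [0]=0x68  [1]=0x74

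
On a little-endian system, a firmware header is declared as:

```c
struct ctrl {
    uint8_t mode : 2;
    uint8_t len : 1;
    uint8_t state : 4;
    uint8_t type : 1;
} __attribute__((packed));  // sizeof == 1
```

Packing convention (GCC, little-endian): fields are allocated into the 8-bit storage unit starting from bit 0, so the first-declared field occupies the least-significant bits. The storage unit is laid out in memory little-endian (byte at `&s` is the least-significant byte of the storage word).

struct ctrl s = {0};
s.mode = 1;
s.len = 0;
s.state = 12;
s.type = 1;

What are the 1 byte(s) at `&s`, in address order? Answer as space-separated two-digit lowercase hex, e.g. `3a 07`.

e1

mode (2b) val=1 bits=0x1 at bit 0: 0x01
len (1b) val=0 bits=0x0 at bit 2: 0x01
state (4b) val=12 bits=0xc at bit 3: 0x61
type (1b) val=1 bits=0x1 at bit 7: 0xe1
word = 0xe1 → little-endian bytes:
  [0]=0xe1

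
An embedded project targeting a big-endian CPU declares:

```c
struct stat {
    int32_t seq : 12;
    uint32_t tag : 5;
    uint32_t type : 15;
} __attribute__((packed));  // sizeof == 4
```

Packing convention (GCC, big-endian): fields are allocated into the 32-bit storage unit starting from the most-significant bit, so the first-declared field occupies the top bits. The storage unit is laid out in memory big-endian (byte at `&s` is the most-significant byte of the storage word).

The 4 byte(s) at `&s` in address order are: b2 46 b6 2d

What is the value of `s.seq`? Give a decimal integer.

-1244

[0]=0xb2 [1]=0x46 [2]=0xb6 [3]=0x2d (big-endian) → word 0xb246b62d
seq [20+:12] = (word>>20) & 0xfff = 2852  ←
tag [15+:5] = (word>>15) & 0x1f = 13
type [0+:15] = (word>>0) & 0x7fff = 13869
seq signed 12b, MSB=1: 2852 - 4096 = -1244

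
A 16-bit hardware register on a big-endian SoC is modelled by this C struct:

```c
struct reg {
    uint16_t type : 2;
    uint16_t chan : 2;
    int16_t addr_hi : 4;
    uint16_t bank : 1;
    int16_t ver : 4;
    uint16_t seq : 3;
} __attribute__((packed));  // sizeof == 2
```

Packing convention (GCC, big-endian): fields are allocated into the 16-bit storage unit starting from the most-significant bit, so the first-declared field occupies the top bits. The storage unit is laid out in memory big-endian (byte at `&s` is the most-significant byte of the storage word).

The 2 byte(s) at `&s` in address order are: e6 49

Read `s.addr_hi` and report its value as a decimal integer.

[0]=0xe6 [1]=0x49 (big-endian) → word 0xe649
type:2 @ bit 14 → (0xe649>>14)&0x3 = 0x3
chan:2 @ bit 12 → (0xe649>>12)&0x3 = 0x2
addr_hi:4 @ bit 8 → (0xe649>>8)&0xf = 0x6  ←
bank:1 @ bit 7 → (0xe649>>7)&0x1 = 0x0
ver:4 @ bit 3 → (0xe649>>3)&0xf = 0x9
seq:3 @ bit 0 → (0xe649>>0)&0x7 = 0x1
addr_hi signed 4b, MSB=0: value = 6

6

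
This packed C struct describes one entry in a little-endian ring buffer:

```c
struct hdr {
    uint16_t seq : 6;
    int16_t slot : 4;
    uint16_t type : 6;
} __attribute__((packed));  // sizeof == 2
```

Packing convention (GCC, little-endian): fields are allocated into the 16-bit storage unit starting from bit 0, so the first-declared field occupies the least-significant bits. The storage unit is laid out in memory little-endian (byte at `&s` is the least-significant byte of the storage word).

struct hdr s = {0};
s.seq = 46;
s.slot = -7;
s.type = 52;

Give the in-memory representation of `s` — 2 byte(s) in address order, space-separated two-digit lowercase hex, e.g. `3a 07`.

seq:6 = 46 → 0x2e << 0 → word 0x002e
slot:4 = -7 → 0x9 << 6 → word 0x026e
type:6 = 52 → 0x34 << 10 → word 0xd26e
word = 0xd26e → little-endian bytes:
  [0]=0x6e  [1]=0xd2

6e d2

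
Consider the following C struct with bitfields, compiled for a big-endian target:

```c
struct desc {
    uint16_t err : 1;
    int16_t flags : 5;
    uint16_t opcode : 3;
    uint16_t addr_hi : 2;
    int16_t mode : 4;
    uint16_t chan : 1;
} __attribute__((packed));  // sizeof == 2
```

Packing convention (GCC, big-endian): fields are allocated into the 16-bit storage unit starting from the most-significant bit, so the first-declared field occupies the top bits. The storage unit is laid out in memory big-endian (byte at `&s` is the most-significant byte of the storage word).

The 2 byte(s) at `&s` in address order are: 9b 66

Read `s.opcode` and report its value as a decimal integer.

6

[0]=0x9b [1]=0x66 (big-endian) → word 0x9b66
err [15+:1] = (word>>15) & 0x1 = 1
flags [10+:5] = (word>>10) & 0x1f = 6
opcode [7+:3] = (word>>7) & 0x7 = 6  ←
addr_hi [5+:2] = (word>>5) & 0x3 = 3
mode [1+:4] = (word>>1) & 0xf = 3
chan [0+:1] = (word>>0) & 0x1 = 0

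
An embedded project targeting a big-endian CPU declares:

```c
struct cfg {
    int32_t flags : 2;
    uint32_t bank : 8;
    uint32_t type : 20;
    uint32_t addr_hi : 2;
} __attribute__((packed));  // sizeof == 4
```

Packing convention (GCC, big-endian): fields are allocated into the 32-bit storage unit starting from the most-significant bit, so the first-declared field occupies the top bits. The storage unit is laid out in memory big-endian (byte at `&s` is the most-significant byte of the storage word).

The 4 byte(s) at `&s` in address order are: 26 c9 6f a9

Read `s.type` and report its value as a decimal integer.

[0]=0x26 [1]=0xc9 [2]=0x6f [3]=0xa9 (big-endian) → word 0x26c96fa9
flags:2 @ bit 30 → (0x26c96fa9>>30)&0x3 = 0x0
bank:8 @ bit 22 → (0x26c96fa9>>22)&0xff = 0x9b
type:20 @ bit 2 → (0x26c96fa9>>2)&0xfffff = 0x25bea  ←
addr_hi:2 @ bit 0 → (0x26c96fa9>>0)&0x3 = 0x1

154602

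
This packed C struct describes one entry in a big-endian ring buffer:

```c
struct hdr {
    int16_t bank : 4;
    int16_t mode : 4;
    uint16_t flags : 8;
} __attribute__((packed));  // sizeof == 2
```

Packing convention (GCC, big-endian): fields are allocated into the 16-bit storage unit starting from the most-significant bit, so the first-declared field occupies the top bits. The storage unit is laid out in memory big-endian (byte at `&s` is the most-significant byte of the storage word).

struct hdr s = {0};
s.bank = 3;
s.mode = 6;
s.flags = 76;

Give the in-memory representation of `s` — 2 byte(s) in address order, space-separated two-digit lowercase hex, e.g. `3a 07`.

bank (4b) val=3 bits=0x3 at bit 12: 0x3000
mode (4b) val=6 bits=0x6 at bit 8: 0x3600
flags (8b) val=76 bits=0x4c at bit 0: 0x364c
word = 0x364c → big-endian bytes:
  [0]=0x36  [1]=0x4c

36 4c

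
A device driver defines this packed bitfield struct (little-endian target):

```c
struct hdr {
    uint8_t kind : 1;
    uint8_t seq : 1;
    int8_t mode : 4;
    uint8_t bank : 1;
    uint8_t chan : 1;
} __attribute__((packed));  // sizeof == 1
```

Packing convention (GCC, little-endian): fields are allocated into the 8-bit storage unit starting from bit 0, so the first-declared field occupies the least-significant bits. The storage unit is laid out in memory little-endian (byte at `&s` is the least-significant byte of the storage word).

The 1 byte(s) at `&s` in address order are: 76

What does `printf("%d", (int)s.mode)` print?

[0]=0x76 (little-endian) → word 0x76
kind:1 @ bit 0 → (0x76>>0)&0x1 = 0x0
seq:1 @ bit 1 → (0x76>>1)&0x1 = 0x1
mode:4 @ bit 2 → (0x76>>2)&0xf = 0xd  ←
bank:1 @ bit 6 → (0x76>>6)&0x1 = 0x1
chan:1 @ bit 7 → (0x76>>7)&0x1 = 0x0
mode signed 4b, MSB=1: 13 - 16 = -3

-3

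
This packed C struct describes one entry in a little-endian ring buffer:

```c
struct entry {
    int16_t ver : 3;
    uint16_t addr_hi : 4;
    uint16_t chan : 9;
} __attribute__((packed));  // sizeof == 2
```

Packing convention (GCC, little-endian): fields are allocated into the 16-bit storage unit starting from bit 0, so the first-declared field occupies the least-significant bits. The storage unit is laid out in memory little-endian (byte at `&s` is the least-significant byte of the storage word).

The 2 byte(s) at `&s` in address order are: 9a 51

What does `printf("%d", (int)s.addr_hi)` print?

3

[0]=0x9a [1]=0x51 (little-endian) → word 0x519a
ver:3 @ bit 0 → (0x519a>>0)&0x7 = 0x2
addr_hi:4 @ bit 3 → (0x519a>>3)&0xf = 0x3  ←
chan:9 @ bit 7 → (0x519a>>7)&0x1ff = 0xa3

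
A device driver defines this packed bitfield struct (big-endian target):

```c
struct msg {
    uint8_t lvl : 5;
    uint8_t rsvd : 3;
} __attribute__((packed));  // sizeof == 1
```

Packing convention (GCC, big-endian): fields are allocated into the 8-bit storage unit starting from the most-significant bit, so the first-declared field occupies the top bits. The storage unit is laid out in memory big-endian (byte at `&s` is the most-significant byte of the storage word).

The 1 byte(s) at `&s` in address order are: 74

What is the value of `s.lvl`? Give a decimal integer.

14

[0]=0x74 (big-endian) → word 0x74
lvl:5 @ bit 3 → (0x74>>3)&0x1f = 0xe  ←
rsvd:3 @ bit 0 → (0x74>>0)&0x7 = 0x4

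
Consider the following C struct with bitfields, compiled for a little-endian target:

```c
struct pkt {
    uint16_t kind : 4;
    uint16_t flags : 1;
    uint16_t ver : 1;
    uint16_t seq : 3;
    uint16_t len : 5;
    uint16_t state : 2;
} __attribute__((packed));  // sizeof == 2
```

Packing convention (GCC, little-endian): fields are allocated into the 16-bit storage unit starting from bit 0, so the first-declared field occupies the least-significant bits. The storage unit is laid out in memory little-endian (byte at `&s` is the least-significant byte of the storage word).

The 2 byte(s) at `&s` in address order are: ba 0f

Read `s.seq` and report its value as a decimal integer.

6

[0]=0xba [1]=0x0f (little-endian) → word 0x0fba
kind:4 @ bit 0 → (0x0fba>>0)&0xf = 0xa
flags:1 @ bit 4 → (0x0fba>>4)&0x1 = 0x1
ver:1 @ bit 5 → (0x0fba>>5)&0x1 = 0x1
seq:3 @ bit 6 → (0x0fba>>6)&0x7 = 0x6  ←
len:5 @ bit 9 → (0x0fba>>9)&0x1f = 0x7
state:2 @ bit 14 → (0x0fba>>14)&0x3 = 0x0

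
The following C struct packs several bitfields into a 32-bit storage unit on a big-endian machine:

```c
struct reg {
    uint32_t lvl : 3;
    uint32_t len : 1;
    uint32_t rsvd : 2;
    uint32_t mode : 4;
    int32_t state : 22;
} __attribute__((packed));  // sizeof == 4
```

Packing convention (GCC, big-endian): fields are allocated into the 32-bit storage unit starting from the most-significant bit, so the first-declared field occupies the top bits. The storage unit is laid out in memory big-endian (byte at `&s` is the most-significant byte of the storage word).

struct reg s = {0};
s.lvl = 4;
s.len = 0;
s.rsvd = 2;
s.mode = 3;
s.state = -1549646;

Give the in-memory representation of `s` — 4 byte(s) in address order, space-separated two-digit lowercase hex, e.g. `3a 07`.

88 e8 5a b2

lvl (3b) val=4 bits=0x4 at bit 29: 0x80000000
len (1b) val=0 bits=0x0 at bit 28: 0x80000000
rsvd (2b) val=2 bits=0x2 at bit 26: 0x88000000
mode (4b) val=3 bits=0x3 at bit 22: 0x88c00000
state (22b) val=-1549646 bits=0x285ab2 at bit 0: 0x88e85ab2
word = 0x88e85ab2 → big-endian bytes:
  [0]=0x88  [1]=0xe8  [2]=0x5a  [3]=0xb2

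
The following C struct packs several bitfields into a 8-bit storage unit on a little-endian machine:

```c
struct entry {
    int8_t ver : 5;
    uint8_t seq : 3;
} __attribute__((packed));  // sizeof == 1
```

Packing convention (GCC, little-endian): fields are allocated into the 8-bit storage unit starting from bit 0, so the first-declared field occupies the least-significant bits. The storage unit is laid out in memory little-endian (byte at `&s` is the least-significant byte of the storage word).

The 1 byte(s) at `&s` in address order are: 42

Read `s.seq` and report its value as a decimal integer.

[0]=0x42 (little-endian) → word 0x42
ver:5 @ bit 0 → (0x42>>0)&0x1f = 0x2
seq:3 @ bit 5 → (0x42>>5)&0x7 = 0x2  ←

2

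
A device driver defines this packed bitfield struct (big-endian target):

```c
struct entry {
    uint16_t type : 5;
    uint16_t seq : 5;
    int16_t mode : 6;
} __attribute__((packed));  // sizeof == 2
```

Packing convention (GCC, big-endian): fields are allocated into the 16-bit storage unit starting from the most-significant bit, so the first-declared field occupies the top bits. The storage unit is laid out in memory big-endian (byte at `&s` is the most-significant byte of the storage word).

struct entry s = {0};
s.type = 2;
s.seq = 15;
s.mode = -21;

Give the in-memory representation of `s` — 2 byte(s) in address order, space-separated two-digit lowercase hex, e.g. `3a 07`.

type:5 = 2 → 0x2 << 11 → word 0x1000
seq:5 = 15 → 0xf << 6 → word 0x13c0
mode:6 = -21 → 0x2b << 0 → word 0x13eb
word = 0x13eb → big-endian bytes:
  [0]=0x13  [1]=0xeb

13 eb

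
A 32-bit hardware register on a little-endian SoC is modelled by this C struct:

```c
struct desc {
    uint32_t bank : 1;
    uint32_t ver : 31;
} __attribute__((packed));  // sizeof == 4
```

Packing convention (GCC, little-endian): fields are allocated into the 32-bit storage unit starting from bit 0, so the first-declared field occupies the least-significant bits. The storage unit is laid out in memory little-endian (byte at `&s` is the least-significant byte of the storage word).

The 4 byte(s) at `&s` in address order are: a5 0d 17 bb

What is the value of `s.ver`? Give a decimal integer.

[0]=0xa5 [1]=0x0d [2]=0x17 [3]=0xbb (little-endian) → word 0xbb170da5
bank [0+:1] = (word>>0) & 0x1 = 1
ver [1+:31] = (word>>1) & 0x7fffffff = 1569425106  ←

1569425106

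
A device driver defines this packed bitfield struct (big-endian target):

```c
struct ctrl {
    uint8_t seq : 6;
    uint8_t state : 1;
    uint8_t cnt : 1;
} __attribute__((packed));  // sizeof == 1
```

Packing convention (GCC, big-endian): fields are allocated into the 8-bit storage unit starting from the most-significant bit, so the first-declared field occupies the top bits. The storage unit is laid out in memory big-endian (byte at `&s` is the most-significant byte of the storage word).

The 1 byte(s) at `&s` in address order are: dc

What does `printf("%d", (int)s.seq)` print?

[0]=0xdc (big-endian) → word 0xdc
seq [2+:6] = (word>>2) & 0x3f = 55  ←
state [1+:1] = (word>>1) & 0x1 = 0
cnt [0+:1] = (word>>0) & 0x1 = 0

55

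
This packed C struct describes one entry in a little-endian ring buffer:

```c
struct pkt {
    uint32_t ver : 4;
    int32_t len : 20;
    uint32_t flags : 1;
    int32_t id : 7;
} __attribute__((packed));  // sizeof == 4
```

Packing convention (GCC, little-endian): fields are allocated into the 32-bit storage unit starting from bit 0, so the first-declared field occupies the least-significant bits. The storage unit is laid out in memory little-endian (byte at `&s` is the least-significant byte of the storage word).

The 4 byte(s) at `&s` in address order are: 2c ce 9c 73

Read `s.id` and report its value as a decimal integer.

57

[0]=0x2c [1]=0xce [2]=0x9c [3]=0x73 (little-endian) → word 0x739cce2c
ver [0+:4] = (word>>0) & 0xf = 12
len [4+:20] = (word>>4) & 0xfffff = 642274
flags [24+:1] = (word>>24) & 0x1 = 1
id [25+:7] = (word>>25) & 0x7f = 57  ←
id signed 7b, MSB=0: value = 57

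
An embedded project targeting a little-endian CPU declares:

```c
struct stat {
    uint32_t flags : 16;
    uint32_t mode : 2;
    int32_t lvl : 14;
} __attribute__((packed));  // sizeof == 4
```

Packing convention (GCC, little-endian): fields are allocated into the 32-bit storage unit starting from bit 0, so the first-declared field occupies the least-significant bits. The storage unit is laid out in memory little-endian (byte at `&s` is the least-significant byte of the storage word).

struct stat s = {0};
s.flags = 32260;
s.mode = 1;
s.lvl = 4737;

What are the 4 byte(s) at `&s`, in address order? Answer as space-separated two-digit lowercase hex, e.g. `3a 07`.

04 7e 05 4a

flags (16b) val=32260 bits=0x7e04 at bit 0: 0x00007e04
mode (2b) val=1 bits=0x1 at bit 16: 0x00017e04
lvl (14b) val=4737 bits=0x1281 at bit 18: 0x4a057e04
word = 0x4a057e04 → little-endian bytes:
  [0]=0x04  [1]=0x7e  [2]=0x05  [3]=0x4a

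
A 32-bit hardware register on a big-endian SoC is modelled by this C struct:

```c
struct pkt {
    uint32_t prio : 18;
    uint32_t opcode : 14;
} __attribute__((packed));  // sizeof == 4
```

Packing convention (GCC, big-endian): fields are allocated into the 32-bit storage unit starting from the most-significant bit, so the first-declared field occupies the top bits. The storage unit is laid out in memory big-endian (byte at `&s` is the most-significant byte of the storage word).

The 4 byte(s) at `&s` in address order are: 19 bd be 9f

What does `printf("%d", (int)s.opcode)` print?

[0]=0x19 [1]=0xbd [2]=0xbe [3]=0x9f (big-endian) → word 0x19bdbe9f
prio:18 @ bit 14 → (0x19bdbe9f>>14)&0x3ffff = 0x66f6
opcode:14 @ bit 0 → (0x19bdbe9f>>0)&0x3fff = 0x3e9f  ←

16031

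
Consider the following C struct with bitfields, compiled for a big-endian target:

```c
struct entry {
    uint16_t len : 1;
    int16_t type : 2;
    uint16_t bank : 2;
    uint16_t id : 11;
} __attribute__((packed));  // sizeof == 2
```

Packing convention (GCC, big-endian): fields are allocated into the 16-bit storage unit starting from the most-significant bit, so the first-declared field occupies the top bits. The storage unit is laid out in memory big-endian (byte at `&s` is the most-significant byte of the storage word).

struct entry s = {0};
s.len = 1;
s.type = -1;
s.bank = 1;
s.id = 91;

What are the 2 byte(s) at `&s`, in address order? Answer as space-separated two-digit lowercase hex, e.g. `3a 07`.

len:1 = 1 → 0x1 << 15 → word 0x8000
type:2 = -1 → 0x3 << 13 → word 0xe000
bank:2 = 1 → 0x1 << 11 → word 0xe800
id:11 = 91 → 0x5b << 0 → word 0xe85b
word = 0xe85b → big-endian bytes:
  [0]=0xe8  [1]=0x5b

e8 5b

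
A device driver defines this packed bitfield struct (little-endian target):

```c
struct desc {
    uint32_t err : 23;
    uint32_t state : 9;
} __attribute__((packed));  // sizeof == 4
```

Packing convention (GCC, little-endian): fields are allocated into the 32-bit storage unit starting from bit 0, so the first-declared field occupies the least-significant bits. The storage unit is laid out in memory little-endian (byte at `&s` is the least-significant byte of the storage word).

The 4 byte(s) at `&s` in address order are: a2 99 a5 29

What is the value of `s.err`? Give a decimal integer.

[0]=0xa2 [1]=0x99 [2]=0xa5 [3]=0x29 (little-endian) → word 0x29a599a2
err [0+:23] = (word>>0) & 0x7fffff = 2464162  ←
state [23+:9] = (word>>23) & 0x1ff = 83

2464162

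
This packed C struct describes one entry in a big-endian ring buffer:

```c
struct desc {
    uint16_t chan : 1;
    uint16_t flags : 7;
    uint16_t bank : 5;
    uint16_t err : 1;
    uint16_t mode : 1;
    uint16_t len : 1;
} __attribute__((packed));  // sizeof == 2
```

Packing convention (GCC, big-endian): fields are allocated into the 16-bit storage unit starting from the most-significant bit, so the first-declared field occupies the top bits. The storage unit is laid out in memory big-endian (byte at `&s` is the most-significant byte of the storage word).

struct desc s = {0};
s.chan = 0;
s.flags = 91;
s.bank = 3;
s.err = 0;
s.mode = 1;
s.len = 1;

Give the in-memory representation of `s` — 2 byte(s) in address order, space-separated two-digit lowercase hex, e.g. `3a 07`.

5b 1b

chan (1b) val=0 bits=0x0 at bit 15: 0x0000
flags (7b) val=91 bits=0x5b at bit 8: 0x5b00
bank (5b) val=3 bits=0x3 at bit 3: 0x5b18
err (1b) val=0 bits=0x0 at bit 2: 0x5b18
mode (1b) val=1 bits=0x1 at bit 1: 0x5b1a
len (1b) val=1 bits=0x1 at bit 0: 0x5b1b
word = 0x5b1b → big-endian bytes:
  [0]=0x5b  [1]=0x1b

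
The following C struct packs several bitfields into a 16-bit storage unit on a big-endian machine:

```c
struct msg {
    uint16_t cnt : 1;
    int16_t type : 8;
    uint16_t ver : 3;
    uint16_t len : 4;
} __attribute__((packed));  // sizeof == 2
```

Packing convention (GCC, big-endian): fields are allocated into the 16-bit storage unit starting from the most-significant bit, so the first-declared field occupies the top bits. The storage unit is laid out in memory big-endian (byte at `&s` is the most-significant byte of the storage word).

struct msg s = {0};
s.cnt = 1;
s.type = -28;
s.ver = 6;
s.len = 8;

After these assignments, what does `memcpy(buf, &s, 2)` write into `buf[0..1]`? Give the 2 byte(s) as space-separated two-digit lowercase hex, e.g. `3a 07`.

f2 68

cnt:1 = 1 → 0x1 << 15 → word 0x8000
type:8 = -28 → 0xe4 << 7 → word 0xf200
ver:3 = 6 → 0x6 << 4 → word 0xf260
len:4 = 8 → 0x8 << 0 → word 0xf268
word = 0xf268 → big-endian bytes:
  [0]=0xf2  [1]=0x68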